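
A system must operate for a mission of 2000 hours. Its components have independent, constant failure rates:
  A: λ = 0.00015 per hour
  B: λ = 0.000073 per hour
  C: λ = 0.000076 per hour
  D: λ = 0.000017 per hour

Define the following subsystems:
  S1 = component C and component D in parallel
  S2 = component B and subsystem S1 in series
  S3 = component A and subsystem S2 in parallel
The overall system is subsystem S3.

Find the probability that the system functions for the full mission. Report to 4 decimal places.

0.9637

R(A) = exp(−0.00015 × 2000) = 0.740818
R(B) = exp(−0.000073 × 2000) = 0.864158
R(C) = exp(−0.000076 × 2000) = 0.858988
R(D) = exp(−0.000017 × 2000) = 0.966572
Parallel (C and D): 1 − (1 − 0.858988)(1 − 0.966572) = 0.995286
Series (B and [0.995286]): 0.864158 × 0.995286 = 0.860084
Parallel (A and [0.860084]): 1 − (1 − 0.740818)(1 − 0.860084) = 0.9637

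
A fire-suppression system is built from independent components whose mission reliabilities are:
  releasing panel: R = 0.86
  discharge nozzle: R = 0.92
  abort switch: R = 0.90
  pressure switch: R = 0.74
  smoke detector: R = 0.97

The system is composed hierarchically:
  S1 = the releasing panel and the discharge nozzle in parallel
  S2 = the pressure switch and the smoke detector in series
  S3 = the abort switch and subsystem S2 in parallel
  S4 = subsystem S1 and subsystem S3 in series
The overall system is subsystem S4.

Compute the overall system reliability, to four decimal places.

Parallel (releasing panel and discharge nozzle): 1 − (1 − 0.860000)(1 − 0.920000) = 0.988800
Series (pressure switch and smoke detector): 0.740000 × 0.970000 = 0.717800
Parallel (abort switch and [0.717800]): 1 − (1 − 0.900000)(1 − 0.717800) = 0.971780
Series ([0.988800] and [0.971780]): 0.988800 × 0.971780 = 0.9609

0.9609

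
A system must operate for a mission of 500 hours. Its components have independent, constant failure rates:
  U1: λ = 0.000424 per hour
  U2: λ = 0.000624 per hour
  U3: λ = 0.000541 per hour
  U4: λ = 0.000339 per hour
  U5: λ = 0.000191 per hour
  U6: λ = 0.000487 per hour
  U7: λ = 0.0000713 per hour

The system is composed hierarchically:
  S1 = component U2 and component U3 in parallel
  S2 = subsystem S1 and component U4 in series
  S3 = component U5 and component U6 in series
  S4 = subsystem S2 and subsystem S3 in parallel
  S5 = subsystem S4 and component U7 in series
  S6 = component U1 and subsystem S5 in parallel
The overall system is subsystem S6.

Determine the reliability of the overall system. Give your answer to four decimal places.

R(U1) = exp(−0.000424 × 500) = 0.808965
R(U2) = exp(−0.000624 × 500) = 0.731982
R(U3) = exp(−0.000541 × 500) = 0.762998
R(U4) = exp(−0.000339 × 500) = 0.844087
R(U5) = exp(−0.000191 × 500) = 0.908918
R(U6) = exp(−0.000487 × 500) = 0.783879
R(U7) = exp(−0.0000713 × 500) = 0.964978
Parallel (U2 and U3): 1 − (1 − 0.731982)(1 − 0.762998) = 0.936479
Series ([0.936479] and U4): 0.936479 × 0.844087 = 0.790470
Series (U5 and U6): 0.908918 × 0.783879 = 0.712482
Parallel ([0.790470] and [0.712482]): 1 − (1 − 0.790470)(1 − 0.712482) = 0.939756
Series ([0.939756] and U7): 0.939756 × 0.964978 = 0.906844
Parallel (U1 and [0.906844]): 1 − (1 − 0.808965)(1 − 0.906844) = 0.9822

0.9822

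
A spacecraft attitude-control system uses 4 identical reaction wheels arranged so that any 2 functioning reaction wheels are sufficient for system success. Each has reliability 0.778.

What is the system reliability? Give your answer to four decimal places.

0.9635

R = Σ_{i=2}^{4} C(4,i) p^i (1−p)^{4−i} with p = 0.778
C(4,2)·0.778^2·0.222^2 = 0.178985
C(4,3)·0.778^3·0.222^1 = 0.418169
C(4,4)·0.778^4·0.222^0 = 0.366369
Sum = 0.9635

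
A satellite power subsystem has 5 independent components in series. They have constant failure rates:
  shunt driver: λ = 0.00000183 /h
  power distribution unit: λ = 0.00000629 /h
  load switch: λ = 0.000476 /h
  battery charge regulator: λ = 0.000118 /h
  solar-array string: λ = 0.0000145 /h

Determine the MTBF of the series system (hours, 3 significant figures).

1620

Series of exponential components: λ_sys = Σ λ_i
λ_sys = 0.00000183 + 0.00000629 + 0.000476 + 0.000118 + 0.0000145 = 6.1662e-04 /h
MTBF = 1 / λ_sys = 1620 h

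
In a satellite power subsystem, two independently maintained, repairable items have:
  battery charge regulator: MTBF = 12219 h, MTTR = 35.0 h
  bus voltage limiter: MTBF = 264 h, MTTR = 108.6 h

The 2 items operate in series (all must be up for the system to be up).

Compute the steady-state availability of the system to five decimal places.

0.70651

A(battery charge regulator) = MTBF/(MTBF+MTTR) = 12219/(12219+35.0) = 0.997144
A(bus voltage limiter) = MTBF/(MTBF+MTTR) = 264/(264+108.6) = 0.708535
Series availability: 0.997144 × 0.708535 = 0.70651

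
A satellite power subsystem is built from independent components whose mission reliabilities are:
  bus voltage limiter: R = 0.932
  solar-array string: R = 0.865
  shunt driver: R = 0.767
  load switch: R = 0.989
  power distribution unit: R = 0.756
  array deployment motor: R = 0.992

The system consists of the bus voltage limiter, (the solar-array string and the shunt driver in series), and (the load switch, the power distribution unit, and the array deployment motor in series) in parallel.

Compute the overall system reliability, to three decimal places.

Series (solar-array string and shunt driver): 0.86500 × 0.76700 = 0.66346
Series (load switch, power distribution unit, and array deployment motor): 0.98900 × 0.75600 × 0.99200 = 0.74170
Parallel (bus voltage limiter, [0.66346], and [0.74170]): 1 − (1 − 0.93200)(1 − 0.66346)(1 − 0.74170) = 0.994

0.994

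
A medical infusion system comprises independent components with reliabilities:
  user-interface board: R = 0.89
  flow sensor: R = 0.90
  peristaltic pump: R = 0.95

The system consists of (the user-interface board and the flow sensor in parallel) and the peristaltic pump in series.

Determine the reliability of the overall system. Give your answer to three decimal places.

Parallel (user-interface board and flow sensor): 1 − (1 − 0.89000)(1 − 0.90000) = 0.98900
Series ([0.98900] and peristaltic pump): 0.98900 × 0.95000 = 0.940

0.940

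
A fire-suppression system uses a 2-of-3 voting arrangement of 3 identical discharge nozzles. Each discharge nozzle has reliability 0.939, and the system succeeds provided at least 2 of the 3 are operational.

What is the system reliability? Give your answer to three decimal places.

0.989

R = Σ_{i=2}^{3} C(3,i) p^i (1−p)^{3−i} with p = 0.939
C(3,2)·0.939^2·0.061^1 = 0.16135
C(3,3)·0.939^3·0.061^0 = 0.82794
Sum = 0.989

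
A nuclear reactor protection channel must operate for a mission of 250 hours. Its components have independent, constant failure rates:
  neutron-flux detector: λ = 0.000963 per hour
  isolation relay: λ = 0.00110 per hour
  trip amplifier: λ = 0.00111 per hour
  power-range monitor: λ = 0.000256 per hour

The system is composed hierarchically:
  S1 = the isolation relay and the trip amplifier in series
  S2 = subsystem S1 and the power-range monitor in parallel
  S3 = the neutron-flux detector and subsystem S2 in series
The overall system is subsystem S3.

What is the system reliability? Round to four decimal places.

0.7654

R(neutron-flux detector) = exp(−0.000963 × 250) = 0.786038
R(isolation relay) = exp(−0.00110 × 250) = 0.759572
R(trip amplifier) = exp(−0.00111 × 250) = 0.757676
R(power-range monitor) = exp(−0.000256 × 250) = 0.938005
Series (isolation relay and trip amplifier): 0.759572 × 0.757676 = 0.575509
Parallel ([0.575509] and power-range monitor): 1 − (1 − 0.575509)(1 − 0.938005) = 0.973684
Series (neutron-flux detector and [0.973684]): 0.786038 × 0.973684 = 0.7654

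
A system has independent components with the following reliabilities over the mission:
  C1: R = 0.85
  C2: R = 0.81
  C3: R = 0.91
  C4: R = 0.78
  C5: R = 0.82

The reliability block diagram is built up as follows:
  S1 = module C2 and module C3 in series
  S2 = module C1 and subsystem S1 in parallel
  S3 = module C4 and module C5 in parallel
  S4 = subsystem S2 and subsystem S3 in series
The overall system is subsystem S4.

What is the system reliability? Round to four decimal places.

0.9225

Series (C2 and C3): 0.810000 × 0.910000 = 0.737100
Parallel (C1 and [0.737100]): 1 − (1 − 0.850000)(1 − 0.737100) = 0.960565
Parallel (C4 and C5): 1 − (1 − 0.780000)(1 − 0.820000) = 0.960400
Series ([0.960565] and [0.960400]): 0.960565 × 0.960400 = 0.9225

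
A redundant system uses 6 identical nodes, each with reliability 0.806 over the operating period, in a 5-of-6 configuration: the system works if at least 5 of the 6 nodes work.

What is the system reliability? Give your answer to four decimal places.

R = Σ_{i=5}^{6} C(6,i) p^i (1−p)^{6−i} with p = 0.806
C(6,5)·0.806^5·0.194^1 = 0.395939
C(6,6)·0.806^6·0.194^0 = 0.274164
Sum = 0.6701

0.6701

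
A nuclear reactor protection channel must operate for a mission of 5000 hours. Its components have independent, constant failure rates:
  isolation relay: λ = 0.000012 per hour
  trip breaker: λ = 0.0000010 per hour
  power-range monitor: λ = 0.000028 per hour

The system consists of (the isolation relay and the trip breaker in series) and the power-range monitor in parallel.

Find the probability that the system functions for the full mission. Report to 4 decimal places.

0.9918

R(isolation relay) = exp(−0.000012 × 5000) = 0.941765
R(trip breaker) = exp(−0.0000010 × 5000) = 0.995012
R(power-range monitor) = exp(−0.000028 × 5000) = 0.869358
Series (isolation relay and trip breaker): 0.941765 × 0.995012 = 0.937067
Parallel ([0.937067] and power-range monitor): 1 − (1 − 0.937067)(1 − 0.869358) = 0.9918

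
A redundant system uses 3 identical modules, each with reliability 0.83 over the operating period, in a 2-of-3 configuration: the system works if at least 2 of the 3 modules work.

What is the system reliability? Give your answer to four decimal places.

R = Σ_{i=2}^{3} C(3,i) p^i (1−p)^{3−i} with p = 0.83
C(3,2)·0.83^2·0.17^1 = 0.351339
C(3,3)·0.83^3·0.17^0 = 0.571787
Sum = 0.9231

0.9231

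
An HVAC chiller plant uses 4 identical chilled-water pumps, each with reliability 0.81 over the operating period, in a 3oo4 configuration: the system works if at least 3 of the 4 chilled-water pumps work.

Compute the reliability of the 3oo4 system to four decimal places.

0.8344

R = Σ_{i=3}^{4} C(4,i) p^i (1−p)^{4−i} with p = 0.81
C(4,3)·0.81^3·0.19^1 = 0.403895
C(4,4)·0.81^4·0.19^0 = 0.430467
Sum = 0.8344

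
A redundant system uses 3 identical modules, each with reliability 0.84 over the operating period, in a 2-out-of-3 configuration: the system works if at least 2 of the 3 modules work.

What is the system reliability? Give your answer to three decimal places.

R = Σ_{i=2}^{3} C(3,i) p^i (1−p)^{3−i} with p = 0.84
C(3,2)·0.84^2·0.16^1 = 0.33869
C(3,3)·0.84^3·0.16^0 = 0.59270
Sum = 0.931

0.931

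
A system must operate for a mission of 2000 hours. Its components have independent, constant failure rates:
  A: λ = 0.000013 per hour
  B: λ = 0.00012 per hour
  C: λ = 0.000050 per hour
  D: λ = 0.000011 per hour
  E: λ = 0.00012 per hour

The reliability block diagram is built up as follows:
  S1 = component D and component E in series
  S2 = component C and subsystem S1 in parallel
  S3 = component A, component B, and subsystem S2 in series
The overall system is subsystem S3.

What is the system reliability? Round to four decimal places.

R(A) = exp(−0.000013 × 2000) = 0.974335
R(B) = exp(−0.00012 × 2000) = 0.786628
R(C) = exp(−0.000050 × 2000) = 0.904837
R(D) = exp(−0.000011 × 2000) = 0.978240
R(E) = exp(−0.00012 × 2000) = 0.786628
Series (D and E): 0.978240 × 0.786628 = 0.769511
Parallel (C and [0.769511]): 1 − (1 − 0.904837)(1 − 0.769511) = 0.978066
Series (A, B, and [0.978066]): 0.974335 × 0.786628 × 0.978066 = 0.7496

0.7496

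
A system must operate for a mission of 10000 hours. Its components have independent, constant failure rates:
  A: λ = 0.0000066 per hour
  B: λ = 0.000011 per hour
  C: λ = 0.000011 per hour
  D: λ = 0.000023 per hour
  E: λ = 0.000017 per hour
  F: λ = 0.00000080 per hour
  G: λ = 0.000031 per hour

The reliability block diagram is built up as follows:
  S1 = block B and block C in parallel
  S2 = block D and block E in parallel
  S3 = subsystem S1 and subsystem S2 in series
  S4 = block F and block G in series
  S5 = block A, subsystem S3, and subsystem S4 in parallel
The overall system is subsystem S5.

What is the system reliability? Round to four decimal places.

R(A) = exp(−0.0000066 × 10000) = 0.936131
R(B) = exp(−0.000011 × 10000) = 0.895834
R(C) = exp(−0.000011 × 10000) = 0.895834
R(D) = exp(−0.000023 × 10000) = 0.794534
R(E) = exp(−0.000017 × 10000) = 0.843665
R(F) = exp(−0.00000080 × 10000) = 0.992032
R(G) = exp(−0.000031 × 10000) = 0.733447
Parallel (B and C): 1 − (1 − 0.895834)(1 − 0.895834) = 0.989149
Parallel (D and E): 1 − (1 − 0.794534)(1 − 0.843665) = 0.967878
Series ([0.989149] and [0.967878]): 0.989149 × 0.967878 = 0.957376
Series (F and G): 0.992032 × 0.733447 = 0.727603
Parallel (A, [0.957376], and [0.727603]): 1 − (1 − 0.936131)(1 − 0.957376)(1 − 0.727603) = 0.9993

0.9993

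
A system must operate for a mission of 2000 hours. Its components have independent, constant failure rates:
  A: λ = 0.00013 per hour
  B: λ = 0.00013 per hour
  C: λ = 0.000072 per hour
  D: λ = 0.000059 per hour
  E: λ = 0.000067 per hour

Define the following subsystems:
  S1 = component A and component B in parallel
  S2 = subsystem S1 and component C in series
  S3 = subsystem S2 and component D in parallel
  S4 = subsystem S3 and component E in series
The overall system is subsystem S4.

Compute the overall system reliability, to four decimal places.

R(A) = exp(−0.00013 × 2000) = 0.771052
R(B) = exp(−0.00013 × 2000) = 0.771052
R(C) = exp(−0.000072 × 2000) = 0.865888
R(D) = exp(−0.000059 × 2000) = 0.888696
R(E) = exp(−0.000067 × 2000) = 0.874590
Parallel (A and B): 1 − (1 − 0.771052)(1 − 0.771052) = 0.947583
Series ([0.947583] and C): 0.947583 × 0.865888 = 0.820501
Parallel ([0.820501] and D): 1 − (1 − 0.820501)(1 − 0.888696) = 0.980021
Series ([0.980021] and E): 0.980021 × 0.874590 = 0.8571

0.8571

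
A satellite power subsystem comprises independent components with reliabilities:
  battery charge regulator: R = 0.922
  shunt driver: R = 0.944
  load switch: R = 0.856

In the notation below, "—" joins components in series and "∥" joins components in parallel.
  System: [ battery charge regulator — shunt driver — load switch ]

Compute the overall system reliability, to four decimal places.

Series (battery charge regulator, shunt driver, and load switch): 0.922000 × 0.944000 × 0.856000 = 0.7450

0.7450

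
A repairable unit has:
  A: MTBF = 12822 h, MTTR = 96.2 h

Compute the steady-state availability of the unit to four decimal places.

0.9926

A(A) = MTBF/(MTBF+MTTR) = 12822/(12822+96.2) = 0.9926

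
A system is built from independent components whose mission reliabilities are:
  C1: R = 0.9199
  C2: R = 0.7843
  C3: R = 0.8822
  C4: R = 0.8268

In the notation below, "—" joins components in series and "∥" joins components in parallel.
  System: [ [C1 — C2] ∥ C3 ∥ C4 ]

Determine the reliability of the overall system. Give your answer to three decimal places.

Series (C1 and C2): 0.91990 × 0.78430 = 0.72148
Parallel ([0.72148], C3, and C4): 1 − (1 − 0.72148)(1 − 0.88220)(1 − 0.82680) = 0.994

0.994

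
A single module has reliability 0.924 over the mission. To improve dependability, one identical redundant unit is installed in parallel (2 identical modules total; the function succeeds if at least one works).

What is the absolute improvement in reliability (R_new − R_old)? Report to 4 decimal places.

R_before = 0.924
R_after = 1 − (1 − 0.924)^2 = 0.9942
ΔR = 0.9942 − 0.924 = 0.0702

0.0702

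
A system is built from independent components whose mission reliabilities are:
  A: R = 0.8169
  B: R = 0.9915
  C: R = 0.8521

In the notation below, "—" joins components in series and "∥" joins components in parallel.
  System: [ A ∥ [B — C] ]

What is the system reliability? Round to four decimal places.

Series (B and C): 0.991500 × 0.852100 = 0.844857
Parallel (A and [0.844857]): 1 − (1 − 0.816900)(1 − 0.844857) = 0.9716

0.9716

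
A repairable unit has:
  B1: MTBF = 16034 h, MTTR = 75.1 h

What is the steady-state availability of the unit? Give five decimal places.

0.99534

A(B1) = MTBF/(MTBF+MTTR) = 16034/(16034+75.1) = 0.99534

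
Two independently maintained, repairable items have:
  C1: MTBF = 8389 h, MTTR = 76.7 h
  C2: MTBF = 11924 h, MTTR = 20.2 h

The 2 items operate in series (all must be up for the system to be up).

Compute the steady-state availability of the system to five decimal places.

A(C1) = MTBF/(MTBF+MTTR) = 8389/(8389+76.7) = 0.990940
A(C2) = MTBF/(MTBF+MTTR) = 11924/(11924+20.2) = 0.998309
Series availability: 0.990940 × 0.998309 = 0.98926

0.98926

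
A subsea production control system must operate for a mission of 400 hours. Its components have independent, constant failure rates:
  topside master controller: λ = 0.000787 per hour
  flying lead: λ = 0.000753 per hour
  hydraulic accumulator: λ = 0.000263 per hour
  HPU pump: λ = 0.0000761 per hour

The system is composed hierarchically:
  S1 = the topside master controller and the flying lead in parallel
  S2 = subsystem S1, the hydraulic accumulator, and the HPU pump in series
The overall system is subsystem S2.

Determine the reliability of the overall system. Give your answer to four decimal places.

0.8118

R(topside master controller) = exp(−0.000787 × 400) = 0.729935
R(flying lead) = exp(−0.000753 × 400) = 0.739930
R(hydraulic accumulator) = exp(−0.000263 × 400) = 0.900144
R(HPU pump) = exp(−0.0000761 × 400) = 0.970019
Parallel (topside master controller and flying lead): 1 − (1 − 0.729935)(1 − 0.739930) = 0.929764
Series ([0.929764], hydraulic accumulator, and HPU pump): 0.929764 × 0.900144 × 0.970019 = 0.8118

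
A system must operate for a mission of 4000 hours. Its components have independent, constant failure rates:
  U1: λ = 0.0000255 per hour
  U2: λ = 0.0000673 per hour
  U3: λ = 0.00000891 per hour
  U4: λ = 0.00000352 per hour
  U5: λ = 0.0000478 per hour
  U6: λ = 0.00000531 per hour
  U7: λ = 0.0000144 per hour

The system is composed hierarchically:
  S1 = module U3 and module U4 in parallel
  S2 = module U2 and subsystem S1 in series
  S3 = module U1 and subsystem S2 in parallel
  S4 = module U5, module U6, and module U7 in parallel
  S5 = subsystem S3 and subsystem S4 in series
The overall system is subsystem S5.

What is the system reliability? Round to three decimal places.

R(U1) = exp(−0.0000255 × 4000) = 0.90303
R(U2) = exp(−0.0000673 × 4000) = 0.76399
R(U3) = exp(−0.00000891 × 4000) = 0.96499
R(U4) = exp(−0.00000352 × 4000) = 0.98602
R(U5) = exp(−0.0000478 × 4000) = 0.82597
R(U6) = exp(−0.00000531 × 4000) = 0.97898
R(U7) = exp(−0.0000144 × 4000) = 0.94403
Parallel (U3 and U4): 1 − (1 − 0.96499)(1 − 0.98602) = 0.99951
Series (U2 and [0.99951]): 0.76399 × 0.99951 = 0.76362
Parallel (U1 and [0.76362]): 1 − (1 − 0.90303)(1 − 0.76362) = 0.97708
Parallel (U5, U6, and U7): 1 − (1 − 0.82597)(1 − 0.97898)(1 − 0.94403) = 0.99980
Series ([0.97708] and [0.99980]): 0.97708 × 0.99980 = 0.977

0.977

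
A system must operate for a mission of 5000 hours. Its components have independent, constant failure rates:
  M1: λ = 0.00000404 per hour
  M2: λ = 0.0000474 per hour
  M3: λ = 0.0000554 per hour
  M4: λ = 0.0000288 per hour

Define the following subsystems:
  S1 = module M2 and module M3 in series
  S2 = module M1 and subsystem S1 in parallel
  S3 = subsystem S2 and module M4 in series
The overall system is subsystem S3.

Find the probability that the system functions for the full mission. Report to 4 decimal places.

0.8589

R(M1) = exp(−0.00000404 × 5000) = 0.980003
R(M2) = exp(−0.0000474 × 5000) = 0.788991
R(M3) = exp(−0.0000554 × 5000) = 0.758054
R(M4) = exp(−0.0000288 × 5000) = 0.865888
Series (M2 and M3): 0.788991 × 0.758054 = 0.598098
Parallel (M1 and [0.598098]): 1 − (1 − 0.980003)(1 − 0.598098) = 0.991963
Series ([0.991963] and M4): 0.991963 × 0.865888 = 0.8589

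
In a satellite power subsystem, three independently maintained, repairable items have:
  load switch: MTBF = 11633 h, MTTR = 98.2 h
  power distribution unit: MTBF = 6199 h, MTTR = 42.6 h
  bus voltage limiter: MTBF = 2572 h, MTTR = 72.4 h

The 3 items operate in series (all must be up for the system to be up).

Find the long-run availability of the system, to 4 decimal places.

0.9579

A(load switch) = MTBF/(MTBF+MTTR) = 11633/(11633+98.2) = 0.991629
A(power distribution unit) = MTBF/(MTBF+MTTR) = 6199/(6199+42.6) = 0.993175
A(bus voltage limiter) = MTBF/(MTBF+MTTR) = 2572/(2572+72.4) = 0.972621
Series availability: 0.991629 × 0.993175 × 0.972621 = 0.9579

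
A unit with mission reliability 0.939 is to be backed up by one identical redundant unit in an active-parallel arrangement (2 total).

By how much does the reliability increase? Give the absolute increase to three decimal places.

0.057

R_before = 0.939
R_after = 1 − (1 − 0.939)^2 = 0.996
ΔR = 0.996 − 0.939 = 0.057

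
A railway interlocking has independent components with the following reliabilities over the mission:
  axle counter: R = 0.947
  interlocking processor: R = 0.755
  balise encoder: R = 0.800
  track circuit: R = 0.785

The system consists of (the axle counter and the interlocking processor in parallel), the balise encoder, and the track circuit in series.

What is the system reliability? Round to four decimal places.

0.6198

Parallel (axle counter and interlocking processor): 1 − (1 − 0.947000)(1 − 0.755000) = 0.987015
Series ([0.987015], balise encoder, and track circuit): 0.987015 × 0.800000 × 0.785000 = 0.6198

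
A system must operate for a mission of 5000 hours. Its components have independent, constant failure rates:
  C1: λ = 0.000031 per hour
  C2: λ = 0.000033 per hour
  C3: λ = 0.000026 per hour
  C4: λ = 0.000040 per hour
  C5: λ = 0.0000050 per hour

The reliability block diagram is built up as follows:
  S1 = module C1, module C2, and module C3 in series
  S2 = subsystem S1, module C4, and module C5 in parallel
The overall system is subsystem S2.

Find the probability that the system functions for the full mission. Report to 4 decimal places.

R(C1) = exp(−0.000031 × 5000) = 0.856415
R(C2) = exp(−0.000033 × 5000) = 0.847894
R(C3) = exp(−0.000026 × 5000) = 0.878095
R(C4) = exp(−0.000040 × 5000) = 0.818731
R(C5) = exp(−0.0000050 × 5000) = 0.975310
Series (C1, C2, and C3): 0.856415 × 0.847894 × 0.878095 = 0.637628
Parallel ([0.637628], C4, and C5): 1 − (1 − 0.637628)(1 − 0.818731)(1 − 0.975310) = 0.9984

0.9984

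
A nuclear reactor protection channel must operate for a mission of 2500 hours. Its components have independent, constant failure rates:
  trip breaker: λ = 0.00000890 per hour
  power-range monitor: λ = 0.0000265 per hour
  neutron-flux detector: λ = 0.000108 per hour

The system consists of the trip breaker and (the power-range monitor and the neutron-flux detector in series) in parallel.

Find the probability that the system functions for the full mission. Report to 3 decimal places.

0.994

R(trip breaker) = exp(−0.00000890 × 2500) = 0.97800
R(power-range monitor) = exp(−0.0000265 × 2500) = 0.93590
R(neutron-flux detector) = exp(−0.000108 × 2500) = 0.76338
Series (power-range monitor and neutron-flux detector): 0.93590 × 0.76338 = 0.71445
Parallel (trip breaker and [0.71445]): 1 − (1 − 0.97800)(1 − 0.71445) = 0.994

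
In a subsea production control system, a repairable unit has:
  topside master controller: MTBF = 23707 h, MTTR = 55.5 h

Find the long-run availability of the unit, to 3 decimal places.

A(topside master controller) = MTBF/(MTBF+MTTR) = 23707/(23707+55.5) = 0.998

0.998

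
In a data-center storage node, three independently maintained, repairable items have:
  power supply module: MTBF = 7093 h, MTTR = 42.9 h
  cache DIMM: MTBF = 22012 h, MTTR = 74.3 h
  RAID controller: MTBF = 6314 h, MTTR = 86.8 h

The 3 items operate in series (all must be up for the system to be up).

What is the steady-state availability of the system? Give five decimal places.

0.97721

A(power supply module) = MTBF/(MTBF+MTTR) = 7093/(7093+42.9) = 0.993988
A(cache DIMM) = MTBF/(MTBF+MTTR) = 22012/(22012+74.3) = 0.996636
A(RAID controller) = MTBF/(MTBF+MTTR) = 6314/(6314+86.8) = 0.986439
Series availability: 0.993988 × 0.996636 × 0.986439 = 0.97721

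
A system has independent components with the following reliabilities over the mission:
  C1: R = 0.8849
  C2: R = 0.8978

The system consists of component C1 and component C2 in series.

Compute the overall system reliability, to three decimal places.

Series (C1 and C2): 0.88490 × 0.89780 = 0.794

0.794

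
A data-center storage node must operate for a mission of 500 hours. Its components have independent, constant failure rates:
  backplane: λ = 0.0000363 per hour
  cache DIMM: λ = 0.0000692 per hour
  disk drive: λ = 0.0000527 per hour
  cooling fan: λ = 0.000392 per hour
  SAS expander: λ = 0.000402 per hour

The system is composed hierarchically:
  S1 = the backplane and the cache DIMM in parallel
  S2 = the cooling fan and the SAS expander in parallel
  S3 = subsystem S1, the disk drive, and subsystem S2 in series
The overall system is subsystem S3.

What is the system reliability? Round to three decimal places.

0.942

R(backplane) = exp(−0.0000363 × 500) = 0.98201
R(cache DIMM) = exp(−0.0000692 × 500) = 0.96599
R(disk drive) = exp(−0.0000527 × 500) = 0.97399
R(cooling fan) = exp(−0.000392 × 500) = 0.82201
R(SAS expander) = exp(−0.000402 × 500) = 0.81791
Parallel (backplane and cache DIMM): 1 − (1 − 0.98201)(1 − 0.96599) = 0.99939
Parallel (cooling fan and SAS expander): 1 − (1 − 0.82201)(1 − 0.81791) = 0.96759
Series ([0.99939], disk drive, and [0.96759]): 0.99939 × 0.97399 × 0.96759 = 0.942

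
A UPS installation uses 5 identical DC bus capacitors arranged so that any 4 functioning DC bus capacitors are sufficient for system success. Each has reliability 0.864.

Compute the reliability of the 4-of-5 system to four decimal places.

0.8604

R = Σ_{i=4}^{5} C(5,i) p^i (1−p)^{5−i} with p = 0.864
C(5,4)·0.864^4·0.136^1 = 0.378934
C(5,5)·0.864^5·0.136^0 = 0.481469
Sum = 0.8604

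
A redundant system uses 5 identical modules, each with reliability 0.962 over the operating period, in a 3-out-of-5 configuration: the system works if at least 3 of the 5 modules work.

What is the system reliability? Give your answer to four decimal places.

0.9995

R = Σ_{i=3}^{5} C(5,i) p^i (1−p)^{5−i} with p = 0.962
C(5,3)·0.962^3·0.038^2 = 0.012856
C(5,4)·0.962^4·0.038^1 = 0.162725
C(5,5)·0.962^5·0.038^0 = 0.823902
Sum = 0.9995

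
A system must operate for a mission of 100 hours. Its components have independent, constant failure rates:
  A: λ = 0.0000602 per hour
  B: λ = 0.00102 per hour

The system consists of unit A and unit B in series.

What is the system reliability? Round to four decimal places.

R(A) = exp(−0.0000602 × 100) = 0.993998
R(B) = exp(−0.00102 × 100) = 0.903030
Series (A and B): 0.993998 × 0.903030 = 0.8976

0.8976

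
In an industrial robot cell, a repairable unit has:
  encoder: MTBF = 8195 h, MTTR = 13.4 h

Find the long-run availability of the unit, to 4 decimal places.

0.9984

A(encoder) = MTBF/(MTBF+MTTR) = 8195/(8195+13.4) = 0.9984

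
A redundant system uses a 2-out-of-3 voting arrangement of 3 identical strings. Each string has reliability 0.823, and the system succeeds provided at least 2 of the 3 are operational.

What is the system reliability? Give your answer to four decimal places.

0.9171

R = Σ_{i=2}^{3} C(3,i) p^i (1−p)^{3−i} with p = 0.823
C(3,2)·0.823^2·0.177^1 = 0.359662
C(3,3)·0.823^3·0.177^0 = 0.557442
Sum = 0.9171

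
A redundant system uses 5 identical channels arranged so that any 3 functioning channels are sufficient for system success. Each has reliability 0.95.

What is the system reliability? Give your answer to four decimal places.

R = Σ_{i=3}^{5} C(5,i) p^i (1−p)^{5−i} with p = 0.95
C(5,3)·0.95^3·0.05^2 = 0.021434
C(5,4)·0.95^4·0.05^1 = 0.203627
C(5,5)·0.95^5·0.05^0 = 0.773781
Sum = 0.9988

0.9988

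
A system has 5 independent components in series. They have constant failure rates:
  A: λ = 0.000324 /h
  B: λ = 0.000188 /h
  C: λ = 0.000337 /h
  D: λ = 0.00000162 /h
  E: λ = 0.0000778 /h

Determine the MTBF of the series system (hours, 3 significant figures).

Series of exponential components: λ_sys = Σ λ_i
λ_sys = 0.000324 + 0.000188 + 0.000337 + 0.00000162 + 0.0000778 = 9.2842e-04 /h
MTBF = 1 / λ_sys = 1080 h

1080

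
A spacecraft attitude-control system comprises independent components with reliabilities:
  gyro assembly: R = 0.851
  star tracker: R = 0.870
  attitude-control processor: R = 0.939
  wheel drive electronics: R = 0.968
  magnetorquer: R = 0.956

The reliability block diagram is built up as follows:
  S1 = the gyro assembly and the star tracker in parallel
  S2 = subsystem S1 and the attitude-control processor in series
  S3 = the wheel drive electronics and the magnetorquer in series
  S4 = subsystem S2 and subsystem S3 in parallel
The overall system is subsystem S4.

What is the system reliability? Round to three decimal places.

0.994

Parallel (gyro assembly and star tracker): 1 − (1 − 0.85100)(1 − 0.87000) = 0.98063
Series ([0.98063] and attitude-control processor): 0.98063 × 0.93900 = 0.92081
Series (wheel drive electronics and magnetorquer): 0.96800 × 0.95600 = 0.92541
Parallel ([0.92081] and [0.92541]): 1 − (1 − 0.92081)(1 − 0.92541) = 0.994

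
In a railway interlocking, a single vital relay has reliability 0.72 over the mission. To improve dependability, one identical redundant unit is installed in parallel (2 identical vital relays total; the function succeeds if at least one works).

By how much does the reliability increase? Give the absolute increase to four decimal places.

0.2016

R_before = 0.72
R_after = 1 − (1 − 0.72)^2 = 0.9216
ΔR = 0.9216 − 0.72 = 0.2016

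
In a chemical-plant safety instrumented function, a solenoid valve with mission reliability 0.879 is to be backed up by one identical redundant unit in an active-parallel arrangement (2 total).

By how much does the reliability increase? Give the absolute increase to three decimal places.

0.106

R_before = 0.879
R_after = 1 − (1 − 0.879)^2 = 0.985
ΔR = 0.985 − 0.879 = 0.106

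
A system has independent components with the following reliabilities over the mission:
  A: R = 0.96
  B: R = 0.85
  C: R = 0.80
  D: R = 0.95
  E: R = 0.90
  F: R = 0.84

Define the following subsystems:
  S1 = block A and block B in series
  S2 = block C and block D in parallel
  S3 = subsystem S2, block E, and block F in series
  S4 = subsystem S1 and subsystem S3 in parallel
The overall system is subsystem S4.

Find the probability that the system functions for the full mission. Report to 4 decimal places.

Series (A and B): 0.960000 × 0.850000 = 0.816000
Parallel (C and D): 1 − (1 − 0.800000)(1 − 0.950000) = 0.990000
Series ([0.990000], E, and F): 0.990000 × 0.900000 × 0.840000 = 0.748440
Parallel ([0.816000] and [0.748440]): 1 − (1 − 0.816000)(1 − 0.748440) = 0.9537

0.9537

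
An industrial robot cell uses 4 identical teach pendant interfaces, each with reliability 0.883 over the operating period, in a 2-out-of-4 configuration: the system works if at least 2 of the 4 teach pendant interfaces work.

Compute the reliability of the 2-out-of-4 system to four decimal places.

0.9942

R = Σ_{i=2}^{4} C(4,i) p^i (1−p)^{4−i} with p = 0.883
C(4,2)·0.883^2·0.117^2 = 0.064039
C(4,3)·0.883^3·0.117^1 = 0.322202
C(4,4)·0.883^4·0.117^0 = 0.607915
Sum = 0.9942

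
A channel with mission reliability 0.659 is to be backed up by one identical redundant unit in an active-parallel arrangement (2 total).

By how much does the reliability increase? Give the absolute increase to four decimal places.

0.2247

R_before = 0.659
R_after = 1 − (1 − 0.659)^2 = 0.8837
ΔR = 0.8837 − 0.659 = 0.2247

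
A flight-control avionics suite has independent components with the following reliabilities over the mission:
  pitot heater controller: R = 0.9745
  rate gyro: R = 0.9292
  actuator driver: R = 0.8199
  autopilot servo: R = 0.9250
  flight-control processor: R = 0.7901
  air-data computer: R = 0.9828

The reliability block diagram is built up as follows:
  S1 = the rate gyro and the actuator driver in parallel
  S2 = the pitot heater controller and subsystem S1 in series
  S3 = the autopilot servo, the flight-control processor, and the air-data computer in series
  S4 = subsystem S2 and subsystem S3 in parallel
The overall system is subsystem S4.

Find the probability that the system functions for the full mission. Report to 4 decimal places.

0.9893

Parallel (rate gyro and actuator driver): 1 − (1 − 0.929200)(1 − 0.819900) = 0.987249
Series (pitot heater controller and [0.987249]): 0.974500 × 0.987249 = 0.962074
Series (autopilot servo, flight-control processor, and air-data computer): 0.925000 × 0.790100 × 0.982800 = 0.718272
Parallel ([0.962074] and [0.718272]): 1 − (1 − 0.962074)(1 − 0.718272) = 0.9893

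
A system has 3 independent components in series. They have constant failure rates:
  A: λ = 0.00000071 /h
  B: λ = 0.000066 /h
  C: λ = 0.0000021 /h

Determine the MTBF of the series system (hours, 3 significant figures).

14500

Series of exponential components: λ_sys = Σ λ_i
λ_sys = 0.00000071 + 0.000066 + 0.0000021 = 6.8810e-05 /h
MTBF = 1 / λ_sys = 14500 h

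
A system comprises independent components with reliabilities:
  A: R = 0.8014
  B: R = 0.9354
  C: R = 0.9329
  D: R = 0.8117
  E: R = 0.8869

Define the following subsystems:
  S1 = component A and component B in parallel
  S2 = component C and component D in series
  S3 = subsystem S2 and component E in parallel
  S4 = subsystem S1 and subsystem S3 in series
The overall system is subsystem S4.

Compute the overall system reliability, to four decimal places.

0.9601

Parallel (A and B): 1 − (1 − 0.801400)(1 − 0.935400) = 0.987170
Series (C and D): 0.932900 × 0.811700 = 0.757235
Parallel ([0.757235] and E): 1 − (1 − 0.757235)(1 − 0.886900) = 0.972543
Series ([0.987170] and [0.972543]): 0.987170 × 0.972543 = 0.9601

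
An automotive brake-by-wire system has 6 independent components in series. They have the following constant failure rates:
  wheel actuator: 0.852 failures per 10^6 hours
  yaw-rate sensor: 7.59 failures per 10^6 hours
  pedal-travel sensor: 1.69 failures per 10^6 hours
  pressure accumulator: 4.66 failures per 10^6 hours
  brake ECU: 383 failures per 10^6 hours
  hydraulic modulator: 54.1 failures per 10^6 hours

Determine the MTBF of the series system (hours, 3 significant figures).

2210

Series of exponential components: λ_sys = Σ λ_i
λ_sys = 0.000000852 + 0.00000759 + 0.00000169 + 0.00000466 + 0.000383 + 0.0000541 = 4.5189e-04 /h
MTBF = 1 / λ_sys = 2210 h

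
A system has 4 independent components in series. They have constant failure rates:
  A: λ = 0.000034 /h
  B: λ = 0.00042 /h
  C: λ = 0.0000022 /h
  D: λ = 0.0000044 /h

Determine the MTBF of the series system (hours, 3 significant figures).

Series of exponential components: λ_sys = Σ λ_i
λ_sys = 0.000034 + 0.00042 + 0.0000022 + 0.0000044 = 4.6060e-04 /h
MTBF = 1 / λ_sys = 2170 h

2170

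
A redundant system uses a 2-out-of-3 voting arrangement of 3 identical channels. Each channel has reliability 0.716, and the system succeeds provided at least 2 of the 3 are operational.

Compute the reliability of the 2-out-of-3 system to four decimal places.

R = Σ_{i=2}^{3} C(3,i) p^i (1−p)^{3−i} with p = 0.716
C(3,2)·0.716^2·0.284^1 = 0.436783
C(3,3)·0.716^3·0.284^0 = 0.367062
Sum = 0.8038

0.8038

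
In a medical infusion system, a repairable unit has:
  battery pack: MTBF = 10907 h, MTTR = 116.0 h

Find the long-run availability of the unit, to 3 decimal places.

A(battery pack) = MTBF/(MTBF+MTTR) = 10907/(10907+116.0) = 0.989

0.989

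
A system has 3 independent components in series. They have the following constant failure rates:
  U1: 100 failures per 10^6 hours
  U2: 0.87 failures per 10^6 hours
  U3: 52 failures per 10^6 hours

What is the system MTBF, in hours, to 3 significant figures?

Series of exponential components: λ_sys = Σ λ_i
λ_sys = 0.00010 + 0.00000087 + 0.000052 = 1.5287e-04 /h
MTBF = 1 / λ_sys = 6540 h

6540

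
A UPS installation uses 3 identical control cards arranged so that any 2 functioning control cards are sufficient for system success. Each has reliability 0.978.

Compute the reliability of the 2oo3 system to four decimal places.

0.9986

R = Σ_{i=2}^{3} C(3,i) p^i (1−p)^{3−i} with p = 0.978
C(3,2)·0.978^2·0.022^1 = 0.063128
C(3,3)·0.978^3·0.022^0 = 0.935441
Sum = 0.9986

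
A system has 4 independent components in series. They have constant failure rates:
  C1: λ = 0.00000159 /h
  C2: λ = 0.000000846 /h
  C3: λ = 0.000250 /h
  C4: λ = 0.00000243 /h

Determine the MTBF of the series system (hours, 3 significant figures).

3920

Series of exponential components: λ_sys = Σ λ_i
λ_sys = 0.00000159 + 0.000000846 + 0.000250 + 0.00000243 = 2.5487e-04 /h
MTBF = 1 / λ_sys = 3920 h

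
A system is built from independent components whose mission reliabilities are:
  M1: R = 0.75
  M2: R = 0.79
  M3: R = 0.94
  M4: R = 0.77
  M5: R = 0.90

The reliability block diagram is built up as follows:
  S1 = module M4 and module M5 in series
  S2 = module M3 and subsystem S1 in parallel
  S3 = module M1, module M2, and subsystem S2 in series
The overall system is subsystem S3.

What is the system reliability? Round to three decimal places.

0.582

Series (M4 and M5): 0.77000 × 0.90000 = 0.69300
Parallel (M3 and [0.69300]): 1 − (1 − 0.94000)(1 − 0.69300) = 0.98158
Series (M1, M2, and [0.98158]): 0.75000 × 0.79000 × 0.98158 = 0.582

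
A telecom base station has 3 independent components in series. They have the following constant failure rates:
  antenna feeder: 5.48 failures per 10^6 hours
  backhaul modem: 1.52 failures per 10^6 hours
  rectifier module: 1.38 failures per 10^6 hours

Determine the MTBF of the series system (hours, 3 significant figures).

119000

Series of exponential components: λ_sys = Σ λ_i
λ_sys = 0.00000548 + 0.00000152 + 0.00000138 = 8.3800e-06 /h
MTBF = 1 / λ_sys = 119000 h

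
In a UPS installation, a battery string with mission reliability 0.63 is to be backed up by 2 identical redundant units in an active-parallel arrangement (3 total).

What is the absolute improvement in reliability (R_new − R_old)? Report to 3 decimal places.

0.319

R_before = 0.63
R_after = 1 − (1 − 0.63)^3 = 0.949
ΔR = 0.949 − 0.63 = 0.319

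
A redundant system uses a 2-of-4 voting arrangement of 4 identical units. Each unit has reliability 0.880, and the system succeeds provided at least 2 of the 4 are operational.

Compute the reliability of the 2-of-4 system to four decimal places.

0.9937

R = Σ_{i=2}^{4} C(4,i) p^i (1−p)^{4−i} with p = 0.880
C(4,2)·0.880^2·0.120^2 = 0.066908
C(4,3)·0.880^3·0.120^1 = 0.327107
C(4,4)·0.880^4·0.120^0 = 0.599695
Sum = 0.9937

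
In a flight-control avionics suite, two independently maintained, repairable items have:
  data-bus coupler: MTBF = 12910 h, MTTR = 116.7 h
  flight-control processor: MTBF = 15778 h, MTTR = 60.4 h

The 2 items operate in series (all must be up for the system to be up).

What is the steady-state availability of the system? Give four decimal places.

A(data-bus coupler) = MTBF/(MTBF+MTTR) = 12910/(12910+116.7) = 0.991041
A(flight-control processor) = MTBF/(MTBF+MTTR) = 15778/(15778+60.4) = 0.996186
Series availability: 0.991041 × 0.996186 = 0.9873

0.9873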